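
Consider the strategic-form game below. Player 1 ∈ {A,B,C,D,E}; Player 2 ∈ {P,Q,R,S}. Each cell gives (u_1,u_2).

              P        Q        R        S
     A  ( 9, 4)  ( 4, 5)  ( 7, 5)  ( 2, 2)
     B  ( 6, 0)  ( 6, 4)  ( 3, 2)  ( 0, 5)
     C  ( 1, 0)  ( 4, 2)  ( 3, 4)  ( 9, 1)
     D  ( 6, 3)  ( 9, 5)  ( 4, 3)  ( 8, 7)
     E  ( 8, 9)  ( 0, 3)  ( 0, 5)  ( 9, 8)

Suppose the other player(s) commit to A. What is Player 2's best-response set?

argmax u_2 = {Q,R}

u_2(P vs A) = 4
u_2(Q vs A) = 5
u_2(R vs A) = 5
u_2(S vs A) = 2
max payoff 5 at {Q,R}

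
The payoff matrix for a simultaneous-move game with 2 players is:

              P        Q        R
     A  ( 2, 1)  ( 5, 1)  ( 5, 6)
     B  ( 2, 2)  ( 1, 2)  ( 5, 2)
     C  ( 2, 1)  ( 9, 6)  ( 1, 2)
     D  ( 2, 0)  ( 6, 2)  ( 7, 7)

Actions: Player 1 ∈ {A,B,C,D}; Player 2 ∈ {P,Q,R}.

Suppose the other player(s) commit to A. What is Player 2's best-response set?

u_2(P vs A) = 1
u_2(Q vs A) = 1
u_2(R vs A) = 6
max payoff 6 at {R}

BR_2 = {R}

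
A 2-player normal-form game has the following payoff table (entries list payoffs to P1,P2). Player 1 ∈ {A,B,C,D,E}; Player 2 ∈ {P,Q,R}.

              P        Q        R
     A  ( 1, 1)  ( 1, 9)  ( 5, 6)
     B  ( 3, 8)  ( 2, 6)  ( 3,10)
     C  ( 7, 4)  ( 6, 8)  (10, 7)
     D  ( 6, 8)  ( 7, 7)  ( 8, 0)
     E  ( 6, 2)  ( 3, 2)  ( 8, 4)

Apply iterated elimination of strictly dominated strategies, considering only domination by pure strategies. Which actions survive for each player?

P1 drop A (C beats it: P:7>1 Q:6>1 R:10>5)
P1 drop B (C beats it: P:7>3 Q:6>2 R:10>3)
P1 drop E (C beats it: P:7>6 Q:6>3 R:10>8)
P2 drop R (Q beats it: C:8>7 D:7>0)
P1→{C,D} P2→{P,Q}

Survivors P1:{C,D} P2:{P,Q}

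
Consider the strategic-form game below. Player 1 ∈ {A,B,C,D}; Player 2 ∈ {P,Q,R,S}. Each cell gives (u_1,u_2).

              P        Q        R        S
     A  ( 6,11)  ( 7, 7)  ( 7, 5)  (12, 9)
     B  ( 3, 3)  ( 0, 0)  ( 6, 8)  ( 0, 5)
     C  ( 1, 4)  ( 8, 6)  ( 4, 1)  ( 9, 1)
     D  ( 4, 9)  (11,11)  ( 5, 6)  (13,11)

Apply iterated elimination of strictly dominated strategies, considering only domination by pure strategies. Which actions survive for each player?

IESDS → P1:{A,D} P2:{P,Q,S}

P1 drop B (A beats it: P:6>3 Q:7>0 R:7>6 S:12>0)
P1 drop C (D beats it: P:4>1 Q:11>8 R:5>4 S:13>9)
P2 drop R (P beats it: A:11>5 D:9>6)
P1→{A,D} P2→{P,Q,S}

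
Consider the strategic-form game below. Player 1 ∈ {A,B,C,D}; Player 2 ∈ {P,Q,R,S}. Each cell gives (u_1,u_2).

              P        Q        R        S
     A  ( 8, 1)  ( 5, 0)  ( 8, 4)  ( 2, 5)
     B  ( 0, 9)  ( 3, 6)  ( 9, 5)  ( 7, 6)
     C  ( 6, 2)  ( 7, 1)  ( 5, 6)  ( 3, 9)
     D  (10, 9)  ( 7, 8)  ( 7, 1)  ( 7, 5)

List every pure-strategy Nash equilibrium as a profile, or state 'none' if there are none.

NE set: (D,P)

(A,P): not NE [P1→D gives 10>8; P2→S gives 5>1]
(A,Q): not NE [P1→D gives 7>5; P2→S gives 5>0]
(A,R): not NE [P1→B gives 9>8; P2→S gives 5>4]
(A,S): not NE [P1→D gives 7>2]
(B,P): not NE [P1→D gives 10>0]
(B,Q): not NE [P1→D gives 7>3; P2→P gives 9>6]
(B,R): not NE [P2→P gives 9>5]
(B,S): not NE [P2→P gives 9>6]
(C,P): not NE [P1→D gives 10>6; P2→S gives 9>2]
(C,Q): not NE [P2→S gives 9>1]
(C,R): not NE [P1→B gives 9>5; P2→S gives 9>6]
(C,S): not NE [P1→D gives 7>3]
(D,P): NE
(D,Q): not NE [P2→P gives 9>8]
(D,R): not NE [P1→B gives 9>7; P2→P gives 9>1]
(D,S): not NE [P2→P gives 9>5]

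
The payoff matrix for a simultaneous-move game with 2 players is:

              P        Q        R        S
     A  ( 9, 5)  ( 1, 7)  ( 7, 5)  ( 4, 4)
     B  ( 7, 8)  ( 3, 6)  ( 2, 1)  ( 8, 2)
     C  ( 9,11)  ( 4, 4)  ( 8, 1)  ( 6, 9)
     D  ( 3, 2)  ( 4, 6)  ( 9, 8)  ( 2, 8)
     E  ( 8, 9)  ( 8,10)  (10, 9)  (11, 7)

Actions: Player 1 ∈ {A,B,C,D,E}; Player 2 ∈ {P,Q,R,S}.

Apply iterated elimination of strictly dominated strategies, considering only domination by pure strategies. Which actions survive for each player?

Remaining: P1:{A,C,E} P2:{P,Q}

P1 drop B (E beats it: P:8>7 Q:8>3 R:10>2 S:11>8)
P1 drop D (E beats it: P:8>3 Q:8>4 R:10>9 S:11>2)
P2 drop R (Q beats it: A:7>5 C:4>1 E:10>9)
P2 drop S (P beats it: A:5>4 C:11>9 E:9>7)
P1→{A,C,E} P2→{P,Q}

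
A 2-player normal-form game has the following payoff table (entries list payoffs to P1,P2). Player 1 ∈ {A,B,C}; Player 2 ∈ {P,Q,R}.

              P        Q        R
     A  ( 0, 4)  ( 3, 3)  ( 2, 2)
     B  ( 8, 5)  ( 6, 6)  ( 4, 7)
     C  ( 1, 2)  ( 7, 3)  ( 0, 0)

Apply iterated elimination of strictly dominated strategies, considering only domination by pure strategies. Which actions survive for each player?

Remaining: P1:{B,C} P2:{Q,R}

P1 drop A (B beats it: P:8>0 Q:6>3 R:4>2)
P2 drop P (Q beats it: B:6>5 C:3>2)
P1→{B,C} P2→{Q,R}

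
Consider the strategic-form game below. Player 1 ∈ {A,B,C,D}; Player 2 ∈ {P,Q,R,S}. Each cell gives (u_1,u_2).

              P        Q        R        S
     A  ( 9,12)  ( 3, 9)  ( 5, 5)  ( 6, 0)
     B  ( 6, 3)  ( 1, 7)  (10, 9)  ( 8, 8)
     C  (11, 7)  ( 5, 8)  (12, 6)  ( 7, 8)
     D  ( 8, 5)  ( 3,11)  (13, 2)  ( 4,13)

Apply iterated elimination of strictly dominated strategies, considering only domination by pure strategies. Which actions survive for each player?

Remaining: P1:{B,C,D} P2:{Q,R,S}

P1 drop A (C beats it: P:11>9 Q:5>3 R:12>5 S:7>6)
P2 drop P (Q beats it: B:7>3 C:8>7 D:11>5)
P1→{B,C,D} P2→{Q,R,S}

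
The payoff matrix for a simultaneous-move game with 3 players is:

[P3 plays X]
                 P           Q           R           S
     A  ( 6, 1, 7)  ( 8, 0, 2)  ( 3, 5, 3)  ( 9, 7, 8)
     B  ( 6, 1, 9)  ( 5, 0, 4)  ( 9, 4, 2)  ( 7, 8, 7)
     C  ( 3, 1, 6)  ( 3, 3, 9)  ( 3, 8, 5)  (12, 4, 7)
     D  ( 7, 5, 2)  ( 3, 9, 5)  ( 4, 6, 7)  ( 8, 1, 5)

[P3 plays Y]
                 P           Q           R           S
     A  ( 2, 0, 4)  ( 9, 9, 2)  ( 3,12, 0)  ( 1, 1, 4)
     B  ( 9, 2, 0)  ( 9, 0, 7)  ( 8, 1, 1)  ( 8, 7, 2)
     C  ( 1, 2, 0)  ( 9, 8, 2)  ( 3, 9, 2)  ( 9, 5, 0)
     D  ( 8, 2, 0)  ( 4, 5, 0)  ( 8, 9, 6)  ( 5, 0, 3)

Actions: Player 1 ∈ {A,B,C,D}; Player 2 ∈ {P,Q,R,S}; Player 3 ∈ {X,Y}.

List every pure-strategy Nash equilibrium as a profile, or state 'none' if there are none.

Equilibria: none

(A,P,X): not NE [P1→D gives 7>6; P2→S gives 7>1]
(A,P,Y): not NE [P1→B gives 9>2; P2→R gives 12>0; P3→X gives 7>4]
(A,Q,X): not NE [P2→S gives 7>0]
(A,Q,Y): not NE [P2→R gives 12>9]
(A,R,X): not NE [P1→B gives 9>3; P2→S gives 7>5]
(A,R,Y): not NE [P1→D gives 8>3; P3→X gives 3>0]
(A,S,X): not NE [P1→C gives 12>9]
(A,S,Y): not NE [P1→C gives 9>1; P2→R gives 12>1; P3→X gives 8>4]
(B,P,X): not NE [P1→D gives 7>6; P2→S gives 8>1]
(B,P,Y): not NE [P2→S gives 7>2; P3→X gives 9>0]
(B,Q,X): not NE [P1→A gives 8>5; P2→S gives 8>0; P3→Y gives 7>4]
(B,Q,Y): not NE [P2→S gives 7>0]
(B,R,X): not NE [P2→S gives 8>4]
(B,R,Y): not NE [P2→S gives 7>1; P3→X gives 2>1]
(B,S,X): not NE [P1→C gives 12>7]
(B,S,Y): not NE [P1→C gives 9>8; P3→X gives 7>2]
(C,P,X): not NE [P1→D gives 7>3; P2→R gives 8>1]
(C,P,Y): not NE [P1→B gives 9>1; P2→R gives 9>2; P3→X gives 6>0]
(C,Q,X): not NE [P1→A gives 8>3; P2→R gives 8>3]
(C,Q,Y): not NE [P2→R gives 9>8; P3→X gives 9>2]
(C,R,X): not NE [P1→B gives 9>3]
(C,R,Y): not NE [P1→D gives 8>3; P3→X gives 5>2]
(C,S,X): not NE [P2→R gives 8>4]
(C,S,Y): not NE [P2→R gives 9>5; P3→X gives 7>0]
(D,P,X): not NE [P2→Q gives 9>5]
(D,P,Y): not NE [P1→B gives 9>8; P2→R gives 9>2; P3→X gives 2>0]
(D,Q,X): not NE [P1→A gives 8>3]
(D,Q,Y): not NE [P1→C gives 9>4; P2→R gives 9>5; P3→X gives 5>0]
(D,R,X): not NE [P1→B gives 9>4; P2→Q gives 9>6]
(D,R,Y): not NE [P3→X gives 7>6]
(D,S,X): not NE [P1→C gives 12>8; P2→Q gives 9>1]
(D,S,Y): not NE [P1→C gives 9>5; P2→R gives 9>0; P3→X gives 5>3]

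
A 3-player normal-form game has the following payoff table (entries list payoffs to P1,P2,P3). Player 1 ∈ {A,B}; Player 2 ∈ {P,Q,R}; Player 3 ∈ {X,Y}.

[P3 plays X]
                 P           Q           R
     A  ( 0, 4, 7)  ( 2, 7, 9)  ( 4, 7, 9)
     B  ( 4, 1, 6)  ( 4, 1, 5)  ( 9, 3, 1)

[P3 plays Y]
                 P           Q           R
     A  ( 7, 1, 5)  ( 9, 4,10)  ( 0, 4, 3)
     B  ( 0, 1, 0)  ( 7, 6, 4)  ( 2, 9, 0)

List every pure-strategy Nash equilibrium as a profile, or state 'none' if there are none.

(A,P,X): not NE [P1→B gives 4>0; P2→R gives 7>4]
(A,P,Y): not NE [P2→R gives 4>1; P3→X gives 7>5]
(A,Q,X): not NE [P1→B gives 4>2; P3→Y gives 10>9]
(A,Q,Y): NE
(A,R,X): not NE [P1→B gives 9>4]
(A,R,Y): not NE [P1→B gives 2>0; P3→X gives 9>3]
(B,P,X): not NE [P2→R gives 3>1]
(B,P,Y): not NE [P1→A gives 7>0; P2→R gives 9>1; P3→X gives 6>0]
(B,Q,X): not NE [P2→R gives 3>1]
(B,Q,Y): not NE [P1→A gives 9>7; P2→R gives 9>6; P3→X gives 5>4]
(B,R,X): NE
(B,R,Y): not NE [P3→X gives 1>0]

PSNE = {(A,Q,Y), (B,R,X)}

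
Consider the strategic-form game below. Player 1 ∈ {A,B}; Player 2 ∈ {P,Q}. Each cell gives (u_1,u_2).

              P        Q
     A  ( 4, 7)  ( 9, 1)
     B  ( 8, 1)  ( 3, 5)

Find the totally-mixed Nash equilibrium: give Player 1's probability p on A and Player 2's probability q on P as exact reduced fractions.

P1 indiff ⇒ q·4+(1-q)·9 = q·8+(1-q)·3 ⇒ q(-4) = (1-q)(-6) ⇒ q = 3/5
P2 indiff ⇒ p·7+(1-p)·1 = p·1+(1-p)·5 ⇒ p(6) = (1-p)(4) ⇒ p = 2/5

p=2/5, q=3/5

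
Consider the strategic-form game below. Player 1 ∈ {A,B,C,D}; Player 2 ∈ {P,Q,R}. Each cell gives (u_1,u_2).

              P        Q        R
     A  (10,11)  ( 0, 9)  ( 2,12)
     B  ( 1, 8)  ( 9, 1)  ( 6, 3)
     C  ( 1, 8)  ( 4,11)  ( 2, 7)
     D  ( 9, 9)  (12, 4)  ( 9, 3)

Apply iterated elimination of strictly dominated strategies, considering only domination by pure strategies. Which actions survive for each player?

Remaining: P1:{A,D} P2:{P,R}

P1 drop B (D beats it: P:9>1 Q:12>9 R:9>6)
P1 drop C (D beats it: P:9>1 Q:12>4 R:9>2)
P2 drop Q (P beats it: A:11>9 D:9>4)
P1→{A,D} P2→{P,R}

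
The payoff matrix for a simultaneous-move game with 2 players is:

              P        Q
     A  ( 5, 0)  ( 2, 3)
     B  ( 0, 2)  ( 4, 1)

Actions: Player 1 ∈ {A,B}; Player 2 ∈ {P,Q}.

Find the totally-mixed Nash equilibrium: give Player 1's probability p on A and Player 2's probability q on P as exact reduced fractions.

P1 mixes 1/4 on A; P2 mixes 2/7 on P

P1 indiff ⇒ q·5+(1-q)·2 = q·0+(1-q)·4 ⇒ q(5) = (1-q)(2) ⇒ q = 2/7
P2 indiff ⇒ p·0+(1-p)·2 = p·3+(1-p)·1 ⇒ p(-3) = (1-p)(-1) ⇒ p = 1/4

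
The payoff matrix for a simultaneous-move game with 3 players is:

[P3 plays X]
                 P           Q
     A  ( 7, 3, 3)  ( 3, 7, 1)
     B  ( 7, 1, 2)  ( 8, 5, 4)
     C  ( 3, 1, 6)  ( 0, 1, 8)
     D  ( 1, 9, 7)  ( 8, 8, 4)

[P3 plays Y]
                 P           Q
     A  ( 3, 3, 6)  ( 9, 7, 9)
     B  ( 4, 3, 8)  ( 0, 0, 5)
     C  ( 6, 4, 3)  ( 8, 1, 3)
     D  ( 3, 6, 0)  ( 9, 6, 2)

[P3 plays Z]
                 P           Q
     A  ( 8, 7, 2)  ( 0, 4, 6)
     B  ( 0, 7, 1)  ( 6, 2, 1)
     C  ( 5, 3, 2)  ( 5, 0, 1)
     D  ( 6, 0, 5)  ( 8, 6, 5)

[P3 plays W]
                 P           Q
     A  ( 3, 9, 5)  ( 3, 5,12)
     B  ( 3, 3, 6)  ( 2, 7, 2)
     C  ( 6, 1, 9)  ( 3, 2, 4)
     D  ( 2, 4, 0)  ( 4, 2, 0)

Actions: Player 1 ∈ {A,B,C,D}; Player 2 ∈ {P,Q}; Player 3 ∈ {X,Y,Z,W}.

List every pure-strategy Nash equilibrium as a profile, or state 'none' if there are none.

NE set: (D,Q,Z)

(A,P,X): not NE [P2→Q gives 7>3; P3→Y gives 6>3]
(A,P,Y): not NE [P1→C gives 6>3; P2→Q gives 7>3]
(A,P,Z): not NE [P3→Y gives 6>2]
(A,P,W): not NE [P1→C gives 6>3; P3→Y gives 6>5]
(A,Q,X): not NE [P1→D gives 8>3; P3→W gives 12>1]
(A,Q,Y): not NE [P3→W gives 12>9]
(A,Q,Z): not NE [P1→D gives 8>0; P2→P gives 7>4; P3→W gives 12>6]
(A,Q,W): not NE [P1→D gives 4>3; P2→P gives 9>5]
(B,P,X): not NE [P2→Q gives 5>1; P3→Y gives 8>2]
(B,P,Y): not NE [P1→C gives 6>4]
(B,P,Z): not NE [P1→A gives 8>0; P3→Y gives 8>1]
(B,P,W): not NE [P1→C gives 6>3; P2→Q gives 7>3; P3→Y gives 8>6]
(B,Q,X): not NE [P3→Y gives 5>4]
(B,Q,Y): not NE [P1→D gives 9>0; P2→P gives 3>0]
(B,Q,Z): not NE [P1→D gives 8>6; P2→P gives 7>2; P3→Y gives 5>1]
(B,Q,W): not NE [P1→D gives 4>2; P3→Y gives 5>2]
(C,P,X): not NE [P1→B gives 7>3; P3→W gives 9>6]
(C,P,Y): not NE [P3→W gives 9>3]
(C,P,Z): not NE [P1→A gives 8>5; P3→W gives 9>2]
(C,P,W): not NE [P2→Q gives 2>1]
(C,Q,X): not NE [P1→D gives 8>0]
(C,Q,Y): not NE [P1→D gives 9>8; P2→P gives 4>1; P3→X gives 8>3]
(C,Q,Z): not NE [P1→D gives 8>5; P2→P gives 3>0; P3→X gives 8>1]
(C,Q,W): not NE [P1→D gives 4>3; P3→X gives 8>4]
(D,P,X): not NE [P1→B gives 7>1]
(D,P,Y): not NE [P1→C gives 6>3; P3→X gives 7>0]
(D,P,Z): not NE [P1→A gives 8>6; P2→Q gives 6>0; P3→X gives 7>5]
(D,P,W): not NE [P1→C gives 6>2; P3→X gives 7>0]
(D,Q,X): not NE [P2→P gives 9>8; P3→Z gives 5>4]
(D,Q,Y): not NE [P3→Z gives 5>2]
(D,Q,Z): NE
(D,Q,W): not NE [P2→P gives 4>2; P3→Z gives 5>0]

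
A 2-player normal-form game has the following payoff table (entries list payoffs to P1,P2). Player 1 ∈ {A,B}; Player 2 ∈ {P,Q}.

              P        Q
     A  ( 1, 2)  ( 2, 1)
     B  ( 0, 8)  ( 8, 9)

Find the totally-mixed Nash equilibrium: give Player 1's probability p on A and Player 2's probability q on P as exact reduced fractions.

p=1/2, q=6/7

P1 indiff ⇒ q·1+(1-q)·2 = q·0+(1-q)·8 ⇒ q(1) = (1-q)(6) ⇒ q = 6/7
P2 indiff ⇒ p·2+(1-p)·8 = p·1+(1-p)·9 ⇒ p(1) = (1-p)(1) ⇒ p = 1/2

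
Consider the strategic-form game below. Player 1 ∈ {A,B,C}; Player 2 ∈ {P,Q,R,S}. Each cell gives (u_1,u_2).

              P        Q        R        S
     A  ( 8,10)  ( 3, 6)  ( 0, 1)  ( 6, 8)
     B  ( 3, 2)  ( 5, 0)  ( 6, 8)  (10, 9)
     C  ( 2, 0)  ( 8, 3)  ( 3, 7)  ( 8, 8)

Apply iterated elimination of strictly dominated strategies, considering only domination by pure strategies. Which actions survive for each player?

IESDS → P1:{A,B} P2:{P,S}

P2 drop Q (S beats it: A:8>6 B:9>0 C:8>3)
P1 drop C (B beats it: P:3>2 R:6>3 S:10>8)
P2 drop R (S beats it: A:8>1 B:9>8)
P1→{A,B} P2→{P,S}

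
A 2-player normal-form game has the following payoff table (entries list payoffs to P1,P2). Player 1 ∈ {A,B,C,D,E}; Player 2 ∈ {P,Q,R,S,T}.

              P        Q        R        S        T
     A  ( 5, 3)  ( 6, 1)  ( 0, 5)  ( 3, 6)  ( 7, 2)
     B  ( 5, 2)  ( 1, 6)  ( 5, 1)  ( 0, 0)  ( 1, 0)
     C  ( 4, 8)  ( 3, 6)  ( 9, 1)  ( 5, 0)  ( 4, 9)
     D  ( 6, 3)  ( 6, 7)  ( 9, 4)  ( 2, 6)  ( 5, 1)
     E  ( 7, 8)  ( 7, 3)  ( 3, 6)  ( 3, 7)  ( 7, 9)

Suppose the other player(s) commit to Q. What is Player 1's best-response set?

u_1(A vs Q) = 6
u_1(B vs Q) = 1
u_1(C vs Q) = 3
u_1(D vs Q) = 6
u_1(E vs Q) = 7
max payoff 7 at {E}

BR_1 = {E}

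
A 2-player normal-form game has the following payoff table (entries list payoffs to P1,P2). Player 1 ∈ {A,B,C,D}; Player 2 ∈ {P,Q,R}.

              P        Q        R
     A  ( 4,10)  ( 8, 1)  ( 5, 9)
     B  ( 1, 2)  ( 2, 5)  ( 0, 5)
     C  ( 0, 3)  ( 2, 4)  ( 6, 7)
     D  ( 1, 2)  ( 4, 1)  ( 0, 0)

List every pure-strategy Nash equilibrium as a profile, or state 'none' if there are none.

NE set: (A,P), (C,R)

(A,P): NE
(A,Q): not NE [P2→P gives 10>1]
(A,R): not NE [P1→C gives 6>5; P2→P gives 10>9]
(B,P): not NE [P1→A gives 4>1; P2→R gives 5>2]
(B,Q): not NE [P1→A gives 8>2]
(B,R): not NE [P1→C gives 6>0]
(C,P): not NE [P1→A gives 4>0; P2→R gives 7>3]
(C,Q): not NE [P1→A gives 8>2; P2→R gives 7>4]
(C,R): NE
(D,P): not NE [P1→A gives 4>1]
(D,Q): not NE [P1→A gives 8>4; P2→P gives 2>1]
(D,R): not NE [P1→C gives 6>0; P2→P gives 2>0]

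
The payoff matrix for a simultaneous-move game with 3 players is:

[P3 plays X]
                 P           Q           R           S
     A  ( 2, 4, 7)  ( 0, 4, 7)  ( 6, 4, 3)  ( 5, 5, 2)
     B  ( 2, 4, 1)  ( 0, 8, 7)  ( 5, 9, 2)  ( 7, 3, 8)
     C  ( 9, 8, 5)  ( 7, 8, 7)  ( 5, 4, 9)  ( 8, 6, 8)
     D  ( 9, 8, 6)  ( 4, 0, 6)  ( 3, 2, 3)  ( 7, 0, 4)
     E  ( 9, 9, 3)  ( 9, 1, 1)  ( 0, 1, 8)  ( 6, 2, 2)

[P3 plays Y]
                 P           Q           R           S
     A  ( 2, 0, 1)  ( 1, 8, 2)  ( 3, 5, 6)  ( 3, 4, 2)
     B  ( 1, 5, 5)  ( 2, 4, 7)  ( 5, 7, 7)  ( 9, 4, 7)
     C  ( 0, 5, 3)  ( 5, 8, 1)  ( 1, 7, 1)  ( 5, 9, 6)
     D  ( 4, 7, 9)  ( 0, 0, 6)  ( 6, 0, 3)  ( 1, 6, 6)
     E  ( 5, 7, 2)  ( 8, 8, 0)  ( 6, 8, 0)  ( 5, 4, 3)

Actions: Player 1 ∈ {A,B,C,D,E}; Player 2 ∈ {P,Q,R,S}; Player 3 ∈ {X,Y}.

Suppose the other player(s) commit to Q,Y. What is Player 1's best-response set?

argmax u_1 = {E}

u_1(A vs Q,Y) = 1
u_1(B vs Q,Y) = 2
u_1(C vs Q,Y) = 5
u_1(D vs Q,Y) = 0
u_1(E vs Q,Y) = 8
max payoff 8 at {E}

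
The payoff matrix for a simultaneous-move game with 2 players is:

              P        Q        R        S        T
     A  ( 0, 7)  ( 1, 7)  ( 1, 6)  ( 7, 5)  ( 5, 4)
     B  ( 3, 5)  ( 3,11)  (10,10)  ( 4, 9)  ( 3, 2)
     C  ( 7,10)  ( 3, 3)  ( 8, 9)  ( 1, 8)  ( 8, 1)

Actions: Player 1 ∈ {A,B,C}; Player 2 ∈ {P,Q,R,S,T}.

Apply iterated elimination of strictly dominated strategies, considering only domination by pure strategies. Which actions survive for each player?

P2 drop S (R beats it: A:6>5 B:10>9 C:9>8)
P1 drop A (C beats it: P:7>0 Q:3>1 R:8>1 T:8>5)
P2 drop T (P beats it: B:5>2 C:10>1)
P1→{B,C} P2→{P,Q,R}

Survivors P1:{B,C} P2:{P,Q,R}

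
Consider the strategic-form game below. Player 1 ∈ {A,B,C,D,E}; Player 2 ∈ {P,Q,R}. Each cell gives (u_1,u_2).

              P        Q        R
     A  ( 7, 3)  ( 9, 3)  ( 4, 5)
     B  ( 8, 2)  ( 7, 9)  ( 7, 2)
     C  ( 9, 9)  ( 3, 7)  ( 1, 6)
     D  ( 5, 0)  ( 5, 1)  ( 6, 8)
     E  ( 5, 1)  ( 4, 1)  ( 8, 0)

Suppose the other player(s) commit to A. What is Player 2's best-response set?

u_2(P vs A) = 3
u_2(Q vs A) = 3
u_2(R vs A) = 5
max payoff 5 at {R}

BR_2 = {R}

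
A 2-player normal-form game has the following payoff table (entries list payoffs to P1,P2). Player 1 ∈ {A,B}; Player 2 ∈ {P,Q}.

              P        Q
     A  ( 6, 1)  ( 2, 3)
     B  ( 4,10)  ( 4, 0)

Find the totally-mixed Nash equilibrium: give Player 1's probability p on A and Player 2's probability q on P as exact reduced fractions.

P1 indiff ⇒ q·6+(1-q)·2 = q·4+(1-q)·4 ⇒ q(2) = (1-q)(2) ⇒ q = 1/2
P2 indiff ⇒ p·1+(1-p)·10 = p·3+(1-p)·0 ⇒ p(-2) = (1-p)(-10) ⇒ p = 5/6

(p,q) = (5/6, 1/2)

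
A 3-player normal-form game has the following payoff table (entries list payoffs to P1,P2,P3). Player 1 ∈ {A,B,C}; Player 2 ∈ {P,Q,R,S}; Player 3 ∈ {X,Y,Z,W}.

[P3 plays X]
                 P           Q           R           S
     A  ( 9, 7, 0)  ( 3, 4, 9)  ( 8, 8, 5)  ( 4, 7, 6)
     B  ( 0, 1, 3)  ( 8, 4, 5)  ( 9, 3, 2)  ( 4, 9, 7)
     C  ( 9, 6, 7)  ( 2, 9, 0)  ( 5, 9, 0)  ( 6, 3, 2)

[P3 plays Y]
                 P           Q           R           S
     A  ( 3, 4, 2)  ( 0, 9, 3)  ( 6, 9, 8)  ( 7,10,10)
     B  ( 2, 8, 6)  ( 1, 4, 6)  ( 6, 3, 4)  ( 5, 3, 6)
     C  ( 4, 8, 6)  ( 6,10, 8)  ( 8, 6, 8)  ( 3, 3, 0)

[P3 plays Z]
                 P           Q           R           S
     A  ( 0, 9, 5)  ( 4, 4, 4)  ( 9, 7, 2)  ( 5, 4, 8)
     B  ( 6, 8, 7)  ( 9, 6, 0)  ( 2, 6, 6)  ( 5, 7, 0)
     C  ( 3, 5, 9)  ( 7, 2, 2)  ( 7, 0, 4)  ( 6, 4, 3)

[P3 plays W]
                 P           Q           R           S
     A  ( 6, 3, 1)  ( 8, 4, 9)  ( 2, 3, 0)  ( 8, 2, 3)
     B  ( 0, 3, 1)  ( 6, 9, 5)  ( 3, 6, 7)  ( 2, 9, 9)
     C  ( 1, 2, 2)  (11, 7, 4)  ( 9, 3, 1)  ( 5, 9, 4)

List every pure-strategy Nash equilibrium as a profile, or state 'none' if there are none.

(A,P,X): not NE [P2→R gives 8>7; P3→Z gives 5>0]
(A,P,Y): not NE [P1→C gives 4>3; P2→S gives 10>4; P3→Z gives 5>2]
(A,P,Z): not NE [P1→B gives 6>0]
(A,P,W): not NE [P2→Q gives 4>3; P3→Z gives 5>1]
(A,Q,X): not NE [P1→B gives 8>3; P2→R gives 8>4]
(A,Q,Y): not NE [P1→C gives 6>0; P2→S gives 10>9; P3→W gives 9>3]
(A,Q,Z): not NE [P1→B gives 9>4; P2→P gives 9>4; P3→W gives 9>4]
(A,Q,W): not NE [P1→C gives 11>8]
(A,R,X): not NE [P1→B gives 9>8; P3→Y gives 8>5]
(A,R,Y): not NE [P1→C gives 8>6; P2→S gives 10>9]
(A,R,Z): not NE [P2→P gives 9>7; P3→Y gives 8>2]
(A,R,W): not NE [P1→C gives 9>2; P2→Q gives 4>3; P3→Y gives 8>0]
(A,S,X): not NE [P1→C gives 6>4; P2→R gives 8>7; P3→Y gives 10>6]
(A,S,Y): NE
(A,S,Z): not NE [P1→C gives 6>5; P2→P gives 9>4; P3→Y gives 10>8]
(A,S,W): not NE [P2→Q gives 4>2; P3→Y gives 10>3]
(B,P,X): not NE [P1→C gives 9>0; P2→S gives 9>1; P3→Z gives 7>3]
(B,P,Y): not NE [P1→C gives 4>2; P3→Z gives 7>6]
(B,P,Z): NE
(B,P,W): not NE [P1→A gives 6>0; P2→S gives 9>3; P3→Z gives 7>1]
(B,Q,X): not NE [P2→S gives 9>4; P3→Y gives 6>5]
(B,Q,Y): not NE [P1→C gives 6>1; P2→P gives 8>4]
(B,Q,Z): not NE [P2→P gives 8>6; P3→Y gives 6>0]
(B,Q,W): not NE [P1→C gives 11>6; P3→Y gives 6>5]
(B,R,X): not NE [P2→S gives 9>3; P3→W gives 7>2]
(B,R,Y): not NE [P1→C gives 8>6; P2→P gives 8>3; P3→W gives 7>4]
(B,R,Z): not NE [P1→A gives 9>2; P2→P gives 8>6; P3→W gives 7>6]
(B,R,W): not NE [P1→C gives 9>3; P2→S gives 9>6]
(B,S,X): not NE [P1→C gives 6>4; P3→W gives 9>7]
(B,S,Y): not NE [P1→A gives 7>5; P2→P gives 8>3; P3→W gives 9>6]
(B,S,Z): not NE [P1→C gives 6>5; P2→P gives 8>7; P3→W gives 9>0]
(B,S,W): not NE [P1→A gives 8>2]
(C,P,X): not NE [P2→R gives 9>6; P3→Z gives 9>7]
(C,P,Y): not NE [P2→Q gives 10>8; P3→Z gives 9>6]
(C,P,Z): not NE [P1→B gives 6>3]
(C,P,W): not NE [P1→A gives 6>1; P2→S gives 9>2; P3→Z gives 9>2]
(C,Q,X): not NE [P1→B gives 8>2; P3→Y gives 8>0]
(C,Q,Y): NE
(C,Q,Z): not NE [P1→B gives 9>7; P2→P gives 5>2; P3→Y gives 8>2]
(C,Q,W): not NE [P2→S gives 9>7; P3→Y gives 8>4]
(C,R,X): not NE [P1→B gives 9>5; P3→Y gives 8>0]
(C,R,Y): not NE [P2→Q gives 10>6]
(C,R,Z): not NE [P1→A gives 9>7; P2→P gives 5>0; P3→Y gives 8>4]
(C,R,W): not NE [P2→S gives 9>3; P3→Y gives 8>1]
(C,S,X): not NE [P2→R gives 9>3; P3→W gives 4>2]
(C,S,Y): not NE [P1→A gives 7>3; P2→Q gives 10>3; P3→W gives 4>0]
(C,S,Z): not NE [P2→P gives 5>4; P3→W gives 4>3]
(C,S,W): not NE [P1→A gives 8>5]

Nash profiles: (A,S,Y), (B,P,Z), (C,Q,Y)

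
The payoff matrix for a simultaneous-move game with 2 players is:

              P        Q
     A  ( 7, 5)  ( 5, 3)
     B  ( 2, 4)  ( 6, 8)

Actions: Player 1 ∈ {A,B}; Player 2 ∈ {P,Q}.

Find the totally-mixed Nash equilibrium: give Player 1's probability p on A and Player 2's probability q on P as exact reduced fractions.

(p,q) = (2/3, 1/6)

P1 indiff ⇒ q·7+(1-q)·5 = q·2+(1-q)·6 ⇒ q(5) = (1-q)(1) ⇒ q = 1/6
P2 indiff ⇒ p·5+(1-p)·4 = p·3+(1-p)·8 ⇒ p(2) = (1-p)(4) ⇒ p = 2/3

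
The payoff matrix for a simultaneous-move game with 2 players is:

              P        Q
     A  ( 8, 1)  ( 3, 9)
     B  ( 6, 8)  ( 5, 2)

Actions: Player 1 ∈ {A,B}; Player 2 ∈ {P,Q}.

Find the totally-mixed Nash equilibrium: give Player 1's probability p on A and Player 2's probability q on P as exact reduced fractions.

(p,q) = (3/7, 1/2)

P1 indiff ⇒ q·8+(1-q)·3 = q·6+(1-q)·5 ⇒ q(2) = (1-q)(2) ⇒ q = 1/2
P2 indiff ⇒ p·1+(1-p)·8 = p·9+(1-p)·2 ⇒ p(-8) = (1-p)(-6) ⇒ p = 3/7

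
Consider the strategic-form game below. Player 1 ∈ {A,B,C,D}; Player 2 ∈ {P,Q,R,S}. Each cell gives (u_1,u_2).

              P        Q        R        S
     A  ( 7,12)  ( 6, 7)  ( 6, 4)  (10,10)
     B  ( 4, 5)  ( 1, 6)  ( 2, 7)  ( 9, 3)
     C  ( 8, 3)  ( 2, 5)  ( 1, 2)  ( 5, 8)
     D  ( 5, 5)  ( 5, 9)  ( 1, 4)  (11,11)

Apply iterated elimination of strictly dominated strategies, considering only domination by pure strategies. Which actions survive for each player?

P1 drop B (A beats it: P:7>4 Q:6>1 R:6>2 S:10>9)
P2 drop Q (S beats it: A:10>7 C:8>5 D:11>9)
P2 drop R (P beats it: A:12>4 C:3>2 D:5>4)
P1→{A,C,D} P2→{P,S}

IESDS → P1:{A,C,D} P2:{P,S}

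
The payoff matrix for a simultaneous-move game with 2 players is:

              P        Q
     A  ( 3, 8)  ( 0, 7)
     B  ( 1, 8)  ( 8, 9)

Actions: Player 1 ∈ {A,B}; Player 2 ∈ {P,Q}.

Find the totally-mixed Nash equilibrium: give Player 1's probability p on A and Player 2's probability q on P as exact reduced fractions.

(p,q) = (1/2, 4/5)

P1 indiff ⇒ q·3+(1-q)·0 = q·1+(1-q)·8 ⇒ q(2) = (1-q)(8) ⇒ q = 4/5
P2 indiff ⇒ p·8+(1-p)·8 = p·7+(1-p)·9 ⇒ p(1) = (1-p)(1) ⇒ p = 1/2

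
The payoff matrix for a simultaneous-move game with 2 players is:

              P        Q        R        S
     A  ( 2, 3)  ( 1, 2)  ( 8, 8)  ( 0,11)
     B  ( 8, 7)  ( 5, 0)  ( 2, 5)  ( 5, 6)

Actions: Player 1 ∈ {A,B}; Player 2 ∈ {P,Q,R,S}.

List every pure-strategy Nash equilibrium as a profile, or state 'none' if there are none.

Nash profiles: (B,P)

(A,P): not NE [P1→B gives 8>2; P2→S gives 11>3]
(A,Q): not NE [P1→B gives 5>1; P2→S gives 11>2]
(A,R): not NE [P2→S gives 11>8]
(A,S): not NE [P1→B gives 5>0]
(B,P): NE
(B,Q): not NE [P2→P gives 7>0]
(B,R): not NE [P1→A gives 8>2; P2→P gives 7>5]
(B,S): not NE [P2→P gives 7>6]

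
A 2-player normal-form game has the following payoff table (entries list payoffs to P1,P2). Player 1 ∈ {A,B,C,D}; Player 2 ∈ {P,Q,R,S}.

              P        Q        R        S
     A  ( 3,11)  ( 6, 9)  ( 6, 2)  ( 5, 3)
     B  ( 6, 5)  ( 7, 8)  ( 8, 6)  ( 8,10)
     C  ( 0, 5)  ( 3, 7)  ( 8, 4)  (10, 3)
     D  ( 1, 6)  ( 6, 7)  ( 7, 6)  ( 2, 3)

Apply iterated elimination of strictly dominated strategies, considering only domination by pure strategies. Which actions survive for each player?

Survivors P1:{B,C} P2:{Q,S}

P1 drop A (B beats it: P:6>3 Q:7>6 R:8>6 S:8>5)
P1 drop D (B beats it: P:6>1 Q:7>6 R:8>7 S:8>2)
P2 drop P (Q beats it: B:8>5 C:7>5)
P2 drop R (Q beats it: B:8>6 C:7>4)
P1→{B,C} P2→{Q,S}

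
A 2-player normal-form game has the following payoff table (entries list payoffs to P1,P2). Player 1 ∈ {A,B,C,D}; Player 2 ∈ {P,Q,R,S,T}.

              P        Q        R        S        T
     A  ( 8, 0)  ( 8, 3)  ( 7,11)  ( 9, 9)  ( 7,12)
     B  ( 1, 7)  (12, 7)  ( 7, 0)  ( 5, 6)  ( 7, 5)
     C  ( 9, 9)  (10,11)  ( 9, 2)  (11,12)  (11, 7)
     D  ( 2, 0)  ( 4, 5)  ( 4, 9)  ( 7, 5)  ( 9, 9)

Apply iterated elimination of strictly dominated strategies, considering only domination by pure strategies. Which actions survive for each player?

Survivors P1:{B,C} P2:{P,Q,S}

P1 drop A (C beats it: P:9>8 Q:10>8 R:9>7 S:11>9 T:11>7)
P1 drop D (C beats it: P:9>2 Q:10>4 R:9>4 S:11>7 T:11>9)
P2 drop R (P beats it: B:7>0 C:9>2)
P2 drop T (P beats it: B:7>5 C:9>7)
P1→{B,C} P2→{P,Q,S}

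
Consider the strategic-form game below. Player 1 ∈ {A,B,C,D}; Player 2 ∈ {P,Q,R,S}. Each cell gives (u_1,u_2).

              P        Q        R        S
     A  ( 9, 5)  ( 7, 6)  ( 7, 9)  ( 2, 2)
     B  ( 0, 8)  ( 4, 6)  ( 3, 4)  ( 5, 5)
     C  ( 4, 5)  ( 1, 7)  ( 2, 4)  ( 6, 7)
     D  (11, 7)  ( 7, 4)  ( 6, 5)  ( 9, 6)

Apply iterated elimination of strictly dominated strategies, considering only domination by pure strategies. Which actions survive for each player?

P1 drop B (D beats it: P:11>0 Q:7>4 R:6>3 S:9>5)
P1 drop C (D beats it: P:11>4 Q:7>1 R:6>2 S:9>6)
P2 drop Q (R beats it: A:9>6 D:5>4)
P2 drop S (P beats it: A:5>2 D:7>6)
P1→{A,D} P2→{P,R}

Remaining: P1:{A,D} P2:{P,R}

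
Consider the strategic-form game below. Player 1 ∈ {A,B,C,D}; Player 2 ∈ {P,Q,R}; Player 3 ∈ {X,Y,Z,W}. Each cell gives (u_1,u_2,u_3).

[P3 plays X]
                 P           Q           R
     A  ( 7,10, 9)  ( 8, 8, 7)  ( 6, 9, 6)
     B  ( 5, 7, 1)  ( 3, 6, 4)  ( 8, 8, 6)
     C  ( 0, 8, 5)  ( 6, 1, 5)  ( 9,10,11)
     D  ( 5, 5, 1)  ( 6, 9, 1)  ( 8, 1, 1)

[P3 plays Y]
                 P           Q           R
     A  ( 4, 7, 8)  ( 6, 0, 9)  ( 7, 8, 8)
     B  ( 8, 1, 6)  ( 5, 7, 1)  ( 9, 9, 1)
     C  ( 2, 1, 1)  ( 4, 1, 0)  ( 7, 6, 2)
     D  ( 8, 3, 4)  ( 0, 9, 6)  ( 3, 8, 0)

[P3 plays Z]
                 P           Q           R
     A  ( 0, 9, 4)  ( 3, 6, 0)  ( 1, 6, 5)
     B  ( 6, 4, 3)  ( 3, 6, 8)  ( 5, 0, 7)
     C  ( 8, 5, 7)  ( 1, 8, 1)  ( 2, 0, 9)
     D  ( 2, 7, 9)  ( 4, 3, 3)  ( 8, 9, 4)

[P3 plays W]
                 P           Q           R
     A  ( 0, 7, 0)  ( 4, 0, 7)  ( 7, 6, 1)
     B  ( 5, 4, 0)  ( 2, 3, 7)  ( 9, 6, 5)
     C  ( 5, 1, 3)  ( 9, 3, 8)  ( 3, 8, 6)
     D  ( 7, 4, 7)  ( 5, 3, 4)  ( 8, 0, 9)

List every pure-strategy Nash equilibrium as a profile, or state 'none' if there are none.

NE set: (A,P,X), (C,R,X)

(A,P,X): NE
(A,P,Y): not NE [P1→D gives 8>4; P2→R gives 8>7; P3→X gives 9>8]
(A,P,Z): not NE [P1→C gives 8>0; P3→X gives 9>4]
(A,P,W): not NE [P1→D gives 7>0; P3→X gives 9>0]
(A,Q,X): not NE [P2→P gives 10>8; P3→Y gives 9>7]
(A,Q,Y): not NE [P2→R gives 8>0]
(A,Q,Z): not NE [P1→D gives 4>3; P2→P gives 9>6; P3→Y gives 9>0]
(A,Q,W): not NE [P1→C gives 9>4; P2→P gives 7>0; P3→Y gives 9>7]
(A,R,X): not NE [P1→C gives 9>6; P2→P gives 10>9; P3→Y gives 8>6]
(A,R,Y): not NE [P1→B gives 9>7]
(A,R,Z): not NE [P1→D gives 8>1; P2→P gives 9>6; P3→Y gives 8>5]
(A,R,W): not NE [P1→B gives 9>7; P2→P gives 7>6; P3→Y gives 8>1]
(B,P,X): not NE [P1→A gives 7>5; P2→R gives 8>7; P3→Y gives 6>1]
(B,P,Y): not NE [P2→R gives 9>1]
(B,P,Z): not NE [P1→C gives 8>6; P2→Q gives 6>4; P3→Y gives 6>3]
(B,P,W): not NE [P1→D gives 7>5; P2→R gives 6>4; P3→Y gives 6>0]
(B,Q,X): not NE [P1→A gives 8>3; P2→R gives 8>6; P3→Z gives 8>4]
(B,Q,Y): not NE [P1→A gives 6>5; P2→R gives 9>7; P3→Z gives 8>1]
(B,Q,Z): not NE [P1→D gives 4>3]
(B,Q,W): not NE [P1→C gives 9>2; P2→R gives 6>3; P3→Z gives 8>7]
(B,R,X): not NE [P1→C gives 9>8; P3→Z gives 7>6]
(B,R,Y): not NE [P3→Z gives 7>1]
(B,R,Z): not NE [P1→D gives 8>5; P2→Q gives 6>0]
(B,R,W): not NE [P3→Z gives 7>5]
(C,P,X): not NE [P1→A gives 7>0; P2→R gives 10>8; P3→Z gives 7>5]
(C,P,Y): not NE [P1→D gives 8>2; P2→R gives 6>1; P3→Z gives 7>1]
(C,P,Z): not NE [P2→Q gives 8>5]
(C,P,W): not NE [P1→D gives 7>5; P2→R gives 8>1; P3→Z gives 7>3]
(C,Q,X): not NE [P1→A gives 8>6; P2→R gives 10>1; P3→W gives 8>5]
(C,Q,Y): not NE [P1→A gives 6>4; P2→R gives 6>1; P3→W gives 8>0]
(C,Q,Z): not NE [P1→D gives 4>1; P3→W gives 8>1]
(C,Q,W): not NE [P2→R gives 8>3]
(C,R,X): NE
(C,R,Y): not NE [P1→B gives 9>7; P3→X gives 11>2]
(C,R,Z): not NE [P1→D gives 8>2; P2→Q gives 8>0; P3→X gives 11>9]
(C,R,W): not NE [P1→B gives 9>3; P3→X gives 11>6]
(D,P,X): not NE [P1→A gives 7>5; P2→Q gives 9>5; P3→Z gives 9>1]
(D,P,Y): not NE [P2→Q gives 9>3; P3→Z gives 9>4]
(D,P,Z): not NE [P1→C gives 8>2; P2→R gives 9>7]
(D,P,W): not NE [P3→Z gives 9>7]
(D,Q,X): not NE [P1→A gives 8>6; P3→Y gives 6>1]
(D,Q,Y): not NE [P1→A gives 6>0]
(D,Q,Z): not NE [P2→R gives 9>3; P3→Y gives 6>3]
(D,Q,W): not NE [P1→C gives 9>5; P2→P gives 4>3; P3→Y gives 6>4]
(D,R,X): not NE [P1→C gives 9>8; P2→Q gives 9>1; P3→W gives 9>1]
(D,R,Y): not NE [P1→B gives 9>3; P2→Q gives 9>8; P3→W gives 9>0]
(D,R,Z): not NE [P3→W gives 9>4]
(D,R,W): not NE [P1→B gives 9>8; P2→P gives 4>0]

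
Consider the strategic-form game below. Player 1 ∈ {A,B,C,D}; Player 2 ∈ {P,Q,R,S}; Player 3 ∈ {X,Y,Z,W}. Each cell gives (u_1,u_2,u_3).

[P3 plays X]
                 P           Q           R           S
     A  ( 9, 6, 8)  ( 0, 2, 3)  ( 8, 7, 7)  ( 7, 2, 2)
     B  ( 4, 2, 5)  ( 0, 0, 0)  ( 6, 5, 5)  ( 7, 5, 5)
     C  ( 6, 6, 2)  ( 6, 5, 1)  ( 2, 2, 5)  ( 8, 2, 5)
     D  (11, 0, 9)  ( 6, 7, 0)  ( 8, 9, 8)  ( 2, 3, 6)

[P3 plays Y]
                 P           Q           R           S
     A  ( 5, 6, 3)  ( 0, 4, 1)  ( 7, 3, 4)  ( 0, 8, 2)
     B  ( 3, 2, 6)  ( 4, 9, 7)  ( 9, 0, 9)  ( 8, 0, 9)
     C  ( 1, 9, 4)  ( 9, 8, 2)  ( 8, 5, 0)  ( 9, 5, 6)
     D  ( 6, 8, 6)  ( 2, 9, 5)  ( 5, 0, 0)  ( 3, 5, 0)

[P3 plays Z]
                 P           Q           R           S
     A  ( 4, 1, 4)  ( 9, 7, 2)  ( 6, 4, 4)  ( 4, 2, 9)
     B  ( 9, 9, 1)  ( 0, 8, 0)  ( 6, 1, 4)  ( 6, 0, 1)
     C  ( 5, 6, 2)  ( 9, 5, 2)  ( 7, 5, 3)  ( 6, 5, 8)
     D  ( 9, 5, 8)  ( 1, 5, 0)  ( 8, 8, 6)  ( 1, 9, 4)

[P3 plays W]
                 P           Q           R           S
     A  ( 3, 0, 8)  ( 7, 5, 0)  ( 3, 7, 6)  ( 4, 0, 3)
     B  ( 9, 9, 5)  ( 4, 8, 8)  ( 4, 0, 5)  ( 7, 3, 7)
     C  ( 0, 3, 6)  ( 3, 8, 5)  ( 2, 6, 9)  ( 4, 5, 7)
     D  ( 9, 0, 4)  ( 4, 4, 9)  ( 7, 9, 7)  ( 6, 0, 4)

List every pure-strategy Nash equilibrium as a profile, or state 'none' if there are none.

PSNE = {(A,R,X), (D,R,X)}

(A,P,X): not NE [P1→D gives 11>9; P2→R gives 7>6]
(A,P,Y): not NE [P1→D gives 6>5; P2→S gives 8>6; P3→W gives 8>3]
(A,P,Z): not NE [P1→D gives 9>4; P2→Q gives 7>1; P3→W gives 8>4]
(A,P,W): not NE [P1→D gives 9>3; P2→R gives 7>0]
(A,Q,X): not NE [P1→D gives 6>0; P2→R gives 7>2]
(A,Q,Y): not NE [P1→C gives 9>0; P2→S gives 8>4; P3→X gives 3>1]
(A,Q,Z): not NE [P3→X gives 3>2]
(A,Q,W): not NE [P2→R gives 7>5; P3→X gives 3>0]
(A,R,X): NE
(A,R,Y): not NE [P1→B gives 9>7; P2→S gives 8>3; P3→X gives 7>4]
(A,R,Z): not NE [P1→D gives 8>6; P2→Q gives 7>4; P3→X gives 7>4]
(A,R,W): not NE [P1→D gives 7>3; P3→X gives 7>6]
(A,S,X): not NE [P1→C gives 8>7; P2→R gives 7>2; P3→Z gives 9>2]
(A,S,Y): not NE [P1→C gives 9>0; P3→Z gives 9>2]
(A,S,Z): not NE [P1→C gives 6>4; P2→Q gives 7>2]
(A,S,W): not NE [P1→B gives 7>4; P2→R gives 7>0; P3→Z gives 9>3]
(B,P,X): not NE [P1→D gives 11>4; P2→S gives 5>2; P3→Y gives 6>5]
(B,P,Y): not NE [P1→D gives 6>3; P2→Q gives 9>2]
(B,P,Z): not NE [P3→Y gives 6>1]
(B,P,W): not NE [P3→Y gives 6>5]
(B,Q,X): not NE [P1→D gives 6>0; P2→S gives 5>0; P3→W gives 8>0]
(B,Q,Y): not NE [P1→C gives 9>4; P3→W gives 8>7]
(B,Q,Z): not NE [P1→C gives 9>0; P2→P gives 9>8; P3→W gives 8>0]
(B,Q,W): not NE [P1→A gives 7>4; P2→P gives 9>8]
(B,R,X): not NE [P1→D gives 8>6; P3→Y gives 9>5]
(B,R,Y): not NE [P2→Q gives 9>0]
(B,R,Z): not NE [P1→D gives 8>6; P2→P gives 9>1; P3→Y gives 9>4]
(B,R,W): not NE [P1→D gives 7>4; P2→P gives 9>0; P3→Y gives 9>5]
(B,S,X): not NE [P1→C gives 8>7; P3→Y gives 9>5]
(B,S,Y): not NE [P1→C gives 9>8; P2→Q gives 9>0]
(B,S,Z): not NE [P2→P gives 9>0; P3→Y gives 9>1]
(B,S,W): not NE [P2→P gives 9>3; P3→Y gives 9>7]
(C,P,X): not NE [P1→D gives 11>6; P3→W gives 6>2]
(C,P,Y): not NE [P1→D gives 6>1; P3→W gives 6>4]
(C,P,Z): not NE [P1→D gives 9>5; P3→W gives 6>2]
(C,P,W): not NE [P1→D gives 9>0; P2→Q gives 8>3]
(C,Q,X): not NE [P2→P gives 6>5; P3→W gives 5>1]
(C,Q,Y): not NE [P2→P gives 9>8; P3→W gives 5>2]
(C,Q,Z): not NE [P2→P gives 6>5; P3→W gives 5>2]
(C,Q,W): not NE [P1→A gives 7>3]
(C,R,X): not NE [P1→D gives 8>2; P2→P gives 6>2; P3→W gives 9>5]
(C,R,Y): not NE [P1→B gives 9>8; P2→P gives 9>5; P3→W gives 9>0]
(C,R,Z): not NE [P1→D gives 8>7; P2→P gives 6>5; P3→W gives 9>3]
(C,R,W): not NE [P1→D gives 7>2; P2→Q gives 8>6]
(C,S,X): not NE [P2→P gives 6>2; P3→Z gives 8>5]
(C,S,Y): not NE [P2→P gives 9>5; P3→Z gives 8>6]
(C,S,Z): not NE [P2→P gives 6>5]
(C,S,W): not NE [P1→B gives 7>4; P2→Q gives 8>5; P3→Z gives 8>7]
(D,P,X): not NE [P2→R gives 9>0]
(D,P,Y): not NE [P2→Q gives 9>8; P3→X gives 9>6]
(D,P,Z): not NE [P2→S gives 9>5; P3→X gives 9>8]
(D,P,W): not NE [P2→R gives 9>0; P3→X gives 9>4]
(D,Q,X): not NE [P2→R gives 9>7; P3→W gives 9>0]
(D,Q,Y): not NE [P1→C gives 9>2; P3→W gives 9>5]
(D,Q,Z): not NE [P1→C gives 9>1; P2→S gives 9>5; P3→W gives 9>0]
(D,Q,W): not NE [P1→A gives 7>4; P2→R gives 9>4]
(D,R,X): NE
(D,R,Y): not NE [P1→B gives 9>5; P2→Q gives 9>0; P3→X gives 8>0]
(D,R,Z): not NE [P2→S gives 9>8; P3→X gives 8>6]
(D,R,W): not NE [P3→X gives 8>7]
(D,S,X): not NE [P1→C gives 8>2; P2→R gives 9>3]
(D,S,Y): not NE [P1→C gives 9>3; P2→Q gives 9>5; P3→X gives 6>0]
(D,S,Z): not NE [P1→C gives 6>1; P3→X gives 6>4]
(D,S,W): not NE [P1→B gives 7>6; P2→R gives 9>0; P3→X gives 6>4]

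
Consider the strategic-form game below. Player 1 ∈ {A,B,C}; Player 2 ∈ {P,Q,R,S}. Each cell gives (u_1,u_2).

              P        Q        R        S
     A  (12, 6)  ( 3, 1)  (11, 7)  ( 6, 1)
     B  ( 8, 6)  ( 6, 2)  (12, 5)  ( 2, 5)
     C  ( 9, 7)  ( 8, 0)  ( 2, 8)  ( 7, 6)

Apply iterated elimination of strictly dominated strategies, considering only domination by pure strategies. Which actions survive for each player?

IESDS → P1:{A,B} P2:{P,R}

P2 drop Q (P beats it: A:6>1 B:6>2 C:7>0)
P2 drop S (P beats it: A:6>1 B:6>5 C:7>6)
P1 drop C (A beats it: P:12>9 R:11>2)
P1→{A,B} P2→{P,R}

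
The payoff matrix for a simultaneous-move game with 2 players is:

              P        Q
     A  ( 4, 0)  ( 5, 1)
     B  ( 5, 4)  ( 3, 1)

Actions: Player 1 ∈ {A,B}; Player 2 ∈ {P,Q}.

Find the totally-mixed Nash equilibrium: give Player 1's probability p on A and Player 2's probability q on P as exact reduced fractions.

p=3/4, q=2/3

P1 indiff ⇒ q·4+(1-q)·5 = q·5+(1-q)·3 ⇒ q(-1) = (1-q)(-2) ⇒ q = 2/3
P2 indiff ⇒ p·0+(1-p)·4 = p·1+(1-p)·1 ⇒ p(-1) = (1-p)(-3) ⇒ p = 3/4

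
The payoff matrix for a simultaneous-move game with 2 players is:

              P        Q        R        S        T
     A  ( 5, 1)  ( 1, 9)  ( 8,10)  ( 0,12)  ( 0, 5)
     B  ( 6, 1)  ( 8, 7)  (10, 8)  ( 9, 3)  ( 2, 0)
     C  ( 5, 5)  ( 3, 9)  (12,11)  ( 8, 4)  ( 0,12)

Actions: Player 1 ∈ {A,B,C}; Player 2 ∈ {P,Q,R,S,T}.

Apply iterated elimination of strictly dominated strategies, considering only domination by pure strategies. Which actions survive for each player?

P1 drop A (B beats it: P:6>5 Q:8>1 R:10>8 S:9>0 T:2>0)
P2 drop P (Q beats it: B:7>1 C:9>5)
P2 drop Q (R beats it: B:8>7 C:11>9)
P2 drop S (R beats it: B:8>3 C:11>4)
P1→{B,C} P2→{R,T}

Remaining: P1:{B,C} P2:{R,T}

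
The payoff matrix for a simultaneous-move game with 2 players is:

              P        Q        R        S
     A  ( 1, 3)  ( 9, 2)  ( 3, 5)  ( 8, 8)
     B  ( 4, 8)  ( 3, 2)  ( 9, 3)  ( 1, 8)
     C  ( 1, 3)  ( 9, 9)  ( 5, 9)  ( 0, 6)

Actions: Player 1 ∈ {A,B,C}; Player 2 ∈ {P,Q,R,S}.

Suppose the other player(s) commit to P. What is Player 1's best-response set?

u_1(A vs P) = 1
u_1(B vs P) = 4
u_1(C vs P) = 1
max payoff 4 at {B}

BR_1 = {B}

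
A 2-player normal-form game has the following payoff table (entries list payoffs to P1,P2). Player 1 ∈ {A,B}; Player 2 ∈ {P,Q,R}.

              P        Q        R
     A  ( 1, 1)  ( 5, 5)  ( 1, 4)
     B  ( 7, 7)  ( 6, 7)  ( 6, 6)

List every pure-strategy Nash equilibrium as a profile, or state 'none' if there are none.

PSNE = {(B,P), (B,Q)}

(A,P): not NE [P1→B gives 7>1; P2→Q gives 5>1]
(A,Q): not NE [P1→B gives 6>5]
(A,R): not NE [P1→B gives 6>1; P2→Q gives 5>4]
(B,P): NE
(B,Q): NE
(B,R): not NE [P2→Q gives 7>6]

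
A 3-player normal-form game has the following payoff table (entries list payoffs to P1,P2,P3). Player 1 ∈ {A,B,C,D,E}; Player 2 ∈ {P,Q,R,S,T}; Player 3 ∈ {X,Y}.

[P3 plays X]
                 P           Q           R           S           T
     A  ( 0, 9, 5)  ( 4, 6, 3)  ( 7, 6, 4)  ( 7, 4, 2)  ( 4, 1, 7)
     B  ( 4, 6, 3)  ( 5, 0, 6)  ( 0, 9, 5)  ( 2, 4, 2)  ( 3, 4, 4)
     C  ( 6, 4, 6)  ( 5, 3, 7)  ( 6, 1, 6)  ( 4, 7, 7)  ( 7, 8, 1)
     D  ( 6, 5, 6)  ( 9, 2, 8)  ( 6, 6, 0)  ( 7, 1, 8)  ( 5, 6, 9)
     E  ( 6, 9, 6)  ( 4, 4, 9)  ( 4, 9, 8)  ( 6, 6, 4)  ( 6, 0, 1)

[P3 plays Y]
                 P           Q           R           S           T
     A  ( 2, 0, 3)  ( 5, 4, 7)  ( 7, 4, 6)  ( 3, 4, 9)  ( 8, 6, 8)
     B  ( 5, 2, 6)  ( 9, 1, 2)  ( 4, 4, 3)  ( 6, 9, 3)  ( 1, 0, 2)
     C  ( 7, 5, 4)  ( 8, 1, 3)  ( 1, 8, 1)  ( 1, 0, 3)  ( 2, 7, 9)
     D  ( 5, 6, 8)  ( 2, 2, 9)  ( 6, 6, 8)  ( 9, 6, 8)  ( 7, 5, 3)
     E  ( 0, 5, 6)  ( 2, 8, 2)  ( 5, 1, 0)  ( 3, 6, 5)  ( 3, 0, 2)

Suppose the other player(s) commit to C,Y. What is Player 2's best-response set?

u_2(P vs C,Y) = 5
u_2(Q vs C,Y) = 1
u_2(R vs C,Y) = 8
u_2(S vs C,Y) = 0
u_2(T vs C,Y) = 7
max payoff 8 at {R}

P2 best: {R}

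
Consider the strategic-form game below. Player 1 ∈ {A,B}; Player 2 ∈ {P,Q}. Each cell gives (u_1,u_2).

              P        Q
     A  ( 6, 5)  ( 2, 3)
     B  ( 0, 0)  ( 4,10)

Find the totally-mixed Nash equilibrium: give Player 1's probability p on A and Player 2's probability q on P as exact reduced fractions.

P1 indiff ⇒ q·6+(1-q)·2 = q·0+(1-q)·4 ⇒ q(6) = (1-q)(2) ⇒ q = 1/4
P2 indiff ⇒ p·5+(1-p)·0 = p·3+(1-p)·10 ⇒ p(2) = (1-p)(10) ⇒ p = 5/6

(p,q) = (5/6, 1/4)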